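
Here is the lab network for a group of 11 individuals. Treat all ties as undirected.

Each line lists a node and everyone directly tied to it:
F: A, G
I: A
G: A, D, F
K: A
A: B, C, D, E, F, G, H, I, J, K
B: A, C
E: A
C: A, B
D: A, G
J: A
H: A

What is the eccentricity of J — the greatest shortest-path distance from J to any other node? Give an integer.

Distances from J: A:1, B:2, C:2, D:2, E:2, F:2, G:2, H:2, I:2, K:2.
The largest is 2 (to D, K, F, B, C, E, G, H, and I), so the eccentricity of J is 2.

2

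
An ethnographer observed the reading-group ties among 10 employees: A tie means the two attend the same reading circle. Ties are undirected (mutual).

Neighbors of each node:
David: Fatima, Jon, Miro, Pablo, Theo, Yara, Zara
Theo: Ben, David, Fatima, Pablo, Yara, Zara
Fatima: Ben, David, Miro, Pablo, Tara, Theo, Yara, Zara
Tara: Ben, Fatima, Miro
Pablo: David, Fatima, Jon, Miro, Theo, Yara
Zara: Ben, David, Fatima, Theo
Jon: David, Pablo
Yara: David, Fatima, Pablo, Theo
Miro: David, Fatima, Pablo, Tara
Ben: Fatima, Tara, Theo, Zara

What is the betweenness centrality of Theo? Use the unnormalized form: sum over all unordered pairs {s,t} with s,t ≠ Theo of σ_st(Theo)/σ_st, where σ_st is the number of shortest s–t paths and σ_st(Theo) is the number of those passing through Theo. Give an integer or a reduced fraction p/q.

12/5

Pairs whose geodesics pass through Theo — Pablo–Ben: 1/2; Pablo–Zara: 1/3; Jon–Ben: 2/5; Yara–Ben: 1/2; Yara–Zara: 1/3; David–Ben: 1/3.
All other pairs contribute 0.
Summing the contributions gives betweenness(Theo) = 12/5.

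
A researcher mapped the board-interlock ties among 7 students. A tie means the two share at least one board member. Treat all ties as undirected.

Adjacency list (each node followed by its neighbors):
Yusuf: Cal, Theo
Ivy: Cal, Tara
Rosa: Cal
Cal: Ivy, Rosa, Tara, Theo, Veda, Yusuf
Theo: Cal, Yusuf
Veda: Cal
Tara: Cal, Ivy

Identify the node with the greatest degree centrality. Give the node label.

Degrees — Cal:6, Ivy:2, Rosa:1, Tara:2, Theo:2, Veda:1, Yusuf:2.
The maximum is 6, attained only by Cal.

Cal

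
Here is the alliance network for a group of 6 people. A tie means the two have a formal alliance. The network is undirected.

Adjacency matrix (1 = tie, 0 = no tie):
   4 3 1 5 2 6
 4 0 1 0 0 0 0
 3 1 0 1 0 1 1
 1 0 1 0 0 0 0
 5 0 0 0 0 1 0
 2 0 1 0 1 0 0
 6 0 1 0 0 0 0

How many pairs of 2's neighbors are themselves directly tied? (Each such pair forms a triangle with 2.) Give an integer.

2's neighbors are 3 and 5, but none of them are tied to each other, so no triangle contains 2.

0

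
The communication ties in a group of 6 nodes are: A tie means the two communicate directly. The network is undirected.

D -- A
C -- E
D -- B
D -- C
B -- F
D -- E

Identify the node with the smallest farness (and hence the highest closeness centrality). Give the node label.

D

Farness (sum of distances to all others) for each node — A:10, B:8, C:9, D:6, E:9, F:12.
The smallest farness is 6, for D, so D has the highest closeness.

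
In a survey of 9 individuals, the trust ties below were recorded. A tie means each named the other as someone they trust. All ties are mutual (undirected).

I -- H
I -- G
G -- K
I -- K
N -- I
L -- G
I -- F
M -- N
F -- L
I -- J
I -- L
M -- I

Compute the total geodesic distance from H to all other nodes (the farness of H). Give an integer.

15

Distances from H: F:2, G:2, I:1, J:2, K:2, L:2, M:2, N:2.
Sum = 2 + 2 + 1 + 2 + 2 + 2 + 2 + 2 = 15.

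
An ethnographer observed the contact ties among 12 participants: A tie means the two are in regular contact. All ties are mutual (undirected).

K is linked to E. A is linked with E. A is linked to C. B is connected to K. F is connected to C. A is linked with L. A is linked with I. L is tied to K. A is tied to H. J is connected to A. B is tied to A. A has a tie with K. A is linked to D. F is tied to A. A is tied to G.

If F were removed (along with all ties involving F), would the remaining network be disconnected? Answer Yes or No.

Even without F, every remaining node can still reach every other (the residual graph is connected), so F is not a cut vertex.

No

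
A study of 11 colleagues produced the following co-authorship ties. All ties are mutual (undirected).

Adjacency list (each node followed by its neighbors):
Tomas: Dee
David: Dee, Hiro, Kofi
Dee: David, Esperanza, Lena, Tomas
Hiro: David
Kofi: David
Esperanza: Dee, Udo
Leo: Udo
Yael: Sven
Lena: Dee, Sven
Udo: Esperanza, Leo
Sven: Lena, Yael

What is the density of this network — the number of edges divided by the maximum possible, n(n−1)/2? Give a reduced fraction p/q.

There are 10 edges and 11 nodes, so the maximum possible is C(11,2) = 55.
Density = 10/55 = 2/11.

2/11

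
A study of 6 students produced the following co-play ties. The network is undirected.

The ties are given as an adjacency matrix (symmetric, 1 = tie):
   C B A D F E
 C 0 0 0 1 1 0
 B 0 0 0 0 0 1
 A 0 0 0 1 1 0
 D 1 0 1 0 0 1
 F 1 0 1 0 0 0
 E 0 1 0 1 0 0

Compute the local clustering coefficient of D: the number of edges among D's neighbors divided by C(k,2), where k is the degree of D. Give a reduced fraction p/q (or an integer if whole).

0

D's neighbors: A, C, and E (k = 3).
Possible neighbor pairs: C(3,2) = 3. Edges among them: none → e = 0.
Clustering(D) = 0/3 = 0.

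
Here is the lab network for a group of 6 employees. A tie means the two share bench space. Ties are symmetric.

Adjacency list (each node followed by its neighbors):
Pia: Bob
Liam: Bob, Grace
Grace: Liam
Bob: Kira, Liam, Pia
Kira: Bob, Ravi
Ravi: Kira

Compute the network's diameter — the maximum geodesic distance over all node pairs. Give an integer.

Eccentricity of each node (its greatest distance to any other): Bob:2, Grace:4, Kira:3, Liam:3, Pia:3, Ravi:4.
The maximum eccentricity is 4, realized for instance by the pair Ravi–Grace via Ravi – Kira – Bob – Liam – Grace. So the diameter is 4.

4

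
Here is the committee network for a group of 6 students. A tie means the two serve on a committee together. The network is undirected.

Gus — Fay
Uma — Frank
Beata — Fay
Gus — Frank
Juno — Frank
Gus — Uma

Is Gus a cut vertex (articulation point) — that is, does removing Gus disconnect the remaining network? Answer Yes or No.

Removing Gus leaves {Beata and Fay} with no path to {Frank, Juno, and Uma}, so the network splits into 2 components. Gus is a cut vertex.

Yes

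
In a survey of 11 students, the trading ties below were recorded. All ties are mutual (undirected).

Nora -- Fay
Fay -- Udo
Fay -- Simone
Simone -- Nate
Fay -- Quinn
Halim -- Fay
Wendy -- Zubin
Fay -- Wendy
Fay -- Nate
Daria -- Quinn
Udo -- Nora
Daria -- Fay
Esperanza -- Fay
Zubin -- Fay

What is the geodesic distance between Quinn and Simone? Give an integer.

One shortest route is Quinn – Fay – Simone, which uses 2 edges, and Quinn and Simone are not directly tied, so nothing shorter exists. So d(Quinn,Simone) = 2.

2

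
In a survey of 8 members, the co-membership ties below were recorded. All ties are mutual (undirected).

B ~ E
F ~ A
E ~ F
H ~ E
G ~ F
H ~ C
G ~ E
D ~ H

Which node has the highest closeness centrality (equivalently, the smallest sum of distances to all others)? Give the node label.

Farness (sum of distances to all others) for each node — A:19, B:16, C:18, D:18, E:10, F:13, G:14, H:12.
The smallest farness is 10, for E, so E has the highest closeness.

E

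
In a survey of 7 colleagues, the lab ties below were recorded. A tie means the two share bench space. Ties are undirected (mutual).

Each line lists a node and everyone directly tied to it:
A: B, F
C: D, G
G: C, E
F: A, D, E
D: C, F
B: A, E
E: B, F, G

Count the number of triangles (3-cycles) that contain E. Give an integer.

E's neighbors are B, F, and G, but none of them are tied to each other, so no triangle contains E.

0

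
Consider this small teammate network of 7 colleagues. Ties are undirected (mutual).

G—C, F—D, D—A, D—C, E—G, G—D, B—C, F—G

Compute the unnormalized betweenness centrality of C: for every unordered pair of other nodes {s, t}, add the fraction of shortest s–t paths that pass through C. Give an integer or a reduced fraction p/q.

Pairs whose geodesics pass through C — F–B: 2/2; D–B: 1; G–B: 1; B–A: 1; B–E: 1.
All other pairs contribute 0.
Summing the contributions gives betweenness(C) = 5.

5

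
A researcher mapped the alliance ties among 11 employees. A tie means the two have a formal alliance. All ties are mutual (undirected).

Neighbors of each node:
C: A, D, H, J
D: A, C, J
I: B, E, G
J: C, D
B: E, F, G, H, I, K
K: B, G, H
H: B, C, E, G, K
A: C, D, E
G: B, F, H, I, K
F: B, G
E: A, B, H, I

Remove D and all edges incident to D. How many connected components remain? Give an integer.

D's neighbors (A, C, and J) remain reachable from one another through other ties, so the rest of the network stays in one piece.

1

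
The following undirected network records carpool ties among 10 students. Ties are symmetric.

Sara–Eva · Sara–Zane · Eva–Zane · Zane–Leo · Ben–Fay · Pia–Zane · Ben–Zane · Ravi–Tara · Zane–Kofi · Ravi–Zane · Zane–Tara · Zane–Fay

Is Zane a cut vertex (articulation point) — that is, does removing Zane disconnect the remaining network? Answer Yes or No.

Yes

Removing Zane leaves {Pia} with no path to {Eva and Sara}, so the network splits into 6 components. Zane is a cut vertex.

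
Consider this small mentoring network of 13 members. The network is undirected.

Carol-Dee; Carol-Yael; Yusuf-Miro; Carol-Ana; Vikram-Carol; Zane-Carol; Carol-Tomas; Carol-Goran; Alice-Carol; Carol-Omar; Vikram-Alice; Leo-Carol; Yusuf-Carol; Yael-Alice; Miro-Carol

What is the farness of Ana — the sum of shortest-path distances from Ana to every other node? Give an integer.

Distances from Ana: Alice:2, Carol:1, Dee:2, Goran:2, Leo:2, Miro:2, Omar:2, Tomas:2, Vikram:2, Yael:2, Yusuf:2, Zane:2.
Sum = 2 + 1 + 2 + 2 + 2 + 2 + 2 + 2 + 2 + 2 + 2 + 2 = 23.

23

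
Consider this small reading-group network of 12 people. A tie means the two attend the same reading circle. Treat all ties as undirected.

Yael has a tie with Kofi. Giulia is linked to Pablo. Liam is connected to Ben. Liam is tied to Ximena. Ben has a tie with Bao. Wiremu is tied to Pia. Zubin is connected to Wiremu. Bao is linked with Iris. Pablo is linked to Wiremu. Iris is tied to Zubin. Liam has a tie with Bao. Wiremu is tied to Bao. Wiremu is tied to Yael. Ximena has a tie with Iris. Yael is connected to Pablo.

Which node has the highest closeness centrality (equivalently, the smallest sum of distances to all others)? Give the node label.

Wiremu

Farness (sum of distances to all others) for each node — Bao:20, Ben:28, Giulia:34, Iris:26, Kofi:34, Liam:27, Pablo:24, Pia:28, Wiremu:18, Ximena:33, Yael:24, Zubin:24.
The smallest farness is 18, for Wiremu, so Wiremu has the highest closeness.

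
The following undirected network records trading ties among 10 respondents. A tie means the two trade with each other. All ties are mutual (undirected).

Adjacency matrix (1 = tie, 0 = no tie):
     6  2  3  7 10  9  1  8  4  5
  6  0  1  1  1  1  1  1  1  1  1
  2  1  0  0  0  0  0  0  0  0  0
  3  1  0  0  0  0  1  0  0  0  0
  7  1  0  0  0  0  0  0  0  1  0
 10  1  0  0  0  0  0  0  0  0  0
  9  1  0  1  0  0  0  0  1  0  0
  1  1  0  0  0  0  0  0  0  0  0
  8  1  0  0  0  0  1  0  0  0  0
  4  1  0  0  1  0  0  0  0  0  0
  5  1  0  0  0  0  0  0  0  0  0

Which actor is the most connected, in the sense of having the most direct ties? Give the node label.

6

Degrees — 1:1, 2:1, 3:2, 4:2, 5:1, 6:9, 7:2, 8:2, 9:3, 10:1.
The maximum is 9, attained only by 6.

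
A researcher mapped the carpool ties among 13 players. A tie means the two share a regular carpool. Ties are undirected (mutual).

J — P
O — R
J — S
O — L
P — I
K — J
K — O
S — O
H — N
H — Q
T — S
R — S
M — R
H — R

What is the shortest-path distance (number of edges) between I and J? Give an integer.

One shortest route is I – P – J, which uses 2 edges, and I and J are not directly tied, so nothing shorter exists. So d(I,J) = 2.

2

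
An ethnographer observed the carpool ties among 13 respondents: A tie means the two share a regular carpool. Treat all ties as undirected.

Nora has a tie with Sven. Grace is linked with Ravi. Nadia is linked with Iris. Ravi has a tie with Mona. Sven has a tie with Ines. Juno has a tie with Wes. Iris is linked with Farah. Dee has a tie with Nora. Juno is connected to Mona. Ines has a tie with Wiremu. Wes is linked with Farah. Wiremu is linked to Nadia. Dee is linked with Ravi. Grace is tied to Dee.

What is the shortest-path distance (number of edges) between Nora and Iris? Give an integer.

5

One shortest route is Nora – Sven – Ines – Wiremu – Nadia – Iris, which uses 5 edges, and at distance 4 from Nora we only reach {Juno, Nadia}, which does not include Iris. So d(Nora,Iris) = 5.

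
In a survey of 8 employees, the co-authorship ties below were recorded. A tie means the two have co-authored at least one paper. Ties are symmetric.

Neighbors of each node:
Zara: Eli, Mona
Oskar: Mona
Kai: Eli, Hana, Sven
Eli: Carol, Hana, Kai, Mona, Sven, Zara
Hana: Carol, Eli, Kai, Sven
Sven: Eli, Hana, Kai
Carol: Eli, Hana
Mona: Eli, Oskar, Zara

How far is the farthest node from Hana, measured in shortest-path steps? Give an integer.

3

Distances from Hana: Carol:1, Eli:1, Kai:1, Mona:2, Oskar:3, Sven:1, Zara:2.
The largest is 3 (to Oskar), so the eccentricity of Hana is 3.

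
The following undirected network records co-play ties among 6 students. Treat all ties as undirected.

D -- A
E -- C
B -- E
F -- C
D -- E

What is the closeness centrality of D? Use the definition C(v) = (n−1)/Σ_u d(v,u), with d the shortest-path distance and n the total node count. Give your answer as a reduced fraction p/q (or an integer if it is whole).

5/9

Distances from D: A:1, B:2, C:2, E:1, F:3. Sum = 9.
n = 6, so closeness = 5/9.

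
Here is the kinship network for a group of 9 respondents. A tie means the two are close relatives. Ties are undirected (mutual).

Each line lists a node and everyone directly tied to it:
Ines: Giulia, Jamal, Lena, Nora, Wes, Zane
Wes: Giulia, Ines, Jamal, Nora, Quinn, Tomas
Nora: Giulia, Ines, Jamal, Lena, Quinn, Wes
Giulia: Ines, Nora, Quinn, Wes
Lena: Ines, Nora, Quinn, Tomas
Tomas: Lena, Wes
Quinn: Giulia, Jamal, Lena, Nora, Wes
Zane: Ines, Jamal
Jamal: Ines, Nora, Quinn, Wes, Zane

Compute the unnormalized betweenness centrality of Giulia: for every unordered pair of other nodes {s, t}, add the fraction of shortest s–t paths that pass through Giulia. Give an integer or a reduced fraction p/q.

1/5

Pairs whose geodesics pass through Giulia — Quinn–Ines: 1/5.
All other pairs contribute 0.
Summing the contributions gives betweenness(Giulia) = 1/5.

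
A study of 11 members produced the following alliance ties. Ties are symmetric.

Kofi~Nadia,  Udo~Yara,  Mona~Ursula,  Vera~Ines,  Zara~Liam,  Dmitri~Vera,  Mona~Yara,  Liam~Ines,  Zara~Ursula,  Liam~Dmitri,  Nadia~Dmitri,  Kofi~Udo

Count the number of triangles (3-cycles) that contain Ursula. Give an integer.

Ursula's neighbors are Mona and Zara, but none of them are tied to each other, so no triangle contains Ursula.

0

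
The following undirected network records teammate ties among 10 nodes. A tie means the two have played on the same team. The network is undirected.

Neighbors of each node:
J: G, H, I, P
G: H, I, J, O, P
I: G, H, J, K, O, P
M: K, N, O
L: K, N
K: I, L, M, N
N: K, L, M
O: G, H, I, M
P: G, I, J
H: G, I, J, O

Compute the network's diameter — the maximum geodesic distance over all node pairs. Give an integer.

3

Eccentricity of each node (its greatest distance to any other): G:3, H:3, I:2, J:3, K:2, L:3, M:3, N:3, O:3, P:3.
The maximum eccentricity is 3, realized for instance by the pair N–J via N – K – I – J. So the diameter is 3.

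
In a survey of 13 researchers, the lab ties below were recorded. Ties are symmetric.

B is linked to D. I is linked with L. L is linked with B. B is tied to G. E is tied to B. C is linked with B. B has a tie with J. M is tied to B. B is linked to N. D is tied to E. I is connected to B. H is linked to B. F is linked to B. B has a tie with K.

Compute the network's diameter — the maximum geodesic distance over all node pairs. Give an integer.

2

Eccentricity of each node (its greatest distance to any other): B:1, C:2, D:2, E:2, F:2, G:2, H:2, I:2, J:2, K:2, L:2, M:2, N:2.
The maximum eccentricity is 2, realized for instance by the pair J–D via J – B – D. So the diameter is 2.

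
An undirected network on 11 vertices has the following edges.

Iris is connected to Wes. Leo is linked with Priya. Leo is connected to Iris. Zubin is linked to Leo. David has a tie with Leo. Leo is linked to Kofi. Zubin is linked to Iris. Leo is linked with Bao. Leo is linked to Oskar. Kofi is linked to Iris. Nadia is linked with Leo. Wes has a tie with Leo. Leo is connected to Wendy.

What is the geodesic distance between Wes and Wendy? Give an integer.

One shortest route is Wes – Leo – Wendy, which uses 2 edges, and Wes and Wendy are not directly tied, so nothing shorter exists. So d(Wes,Wendy) = 2.

2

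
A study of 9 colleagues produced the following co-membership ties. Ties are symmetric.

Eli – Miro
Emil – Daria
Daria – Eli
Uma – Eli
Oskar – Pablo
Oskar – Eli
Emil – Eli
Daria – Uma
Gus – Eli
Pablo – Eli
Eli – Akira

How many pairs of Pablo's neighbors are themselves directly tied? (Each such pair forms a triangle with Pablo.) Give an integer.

1

Pablo's neighbors: Eli and Oskar.
Neighbor pairs that are themselves tied: Pablo–Eli–Oskar. Each forms one triangle with Pablo, for 1 in total.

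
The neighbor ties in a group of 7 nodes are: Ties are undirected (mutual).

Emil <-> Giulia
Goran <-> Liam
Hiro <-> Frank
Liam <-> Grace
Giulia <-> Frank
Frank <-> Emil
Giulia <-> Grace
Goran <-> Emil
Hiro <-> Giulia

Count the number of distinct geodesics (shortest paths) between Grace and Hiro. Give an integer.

The shortest distance is 2, and the only length-2 path is Grace–Giulia–Hiro. So there is exactly 1 shortest path.

1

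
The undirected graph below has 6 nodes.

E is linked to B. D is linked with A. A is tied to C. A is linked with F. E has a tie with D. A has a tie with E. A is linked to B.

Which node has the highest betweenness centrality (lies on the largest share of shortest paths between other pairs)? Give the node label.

A

Unnormalized betweenness of each node: A:15/2, B:0, C:0, D:0, E:1/2, F:0.
A has the largest value, 15/2, making it the main broker — the node through which the most shortest paths run.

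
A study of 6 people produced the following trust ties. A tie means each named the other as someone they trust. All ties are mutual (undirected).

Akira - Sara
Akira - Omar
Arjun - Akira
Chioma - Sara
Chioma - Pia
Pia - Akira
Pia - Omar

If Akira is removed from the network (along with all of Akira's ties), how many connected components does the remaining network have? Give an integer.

Without Akira, the remaining ties split the others into: {Arjun}; {Chioma, Omar, Pia, Sara}.
That's 2 separate components.

2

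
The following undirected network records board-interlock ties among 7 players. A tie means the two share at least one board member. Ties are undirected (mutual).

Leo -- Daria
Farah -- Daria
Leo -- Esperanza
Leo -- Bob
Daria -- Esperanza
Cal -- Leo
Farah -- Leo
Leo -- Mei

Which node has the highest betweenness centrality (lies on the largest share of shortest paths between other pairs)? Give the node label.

Unnormalized betweenness of each node: Bob:0, Cal:0, Daria:1/2, Esperanza:0, Farah:0, Leo:25/2, Mei:0.
Leo has the largest value, 25/2, making it the main broker — the node through which the most shortest paths run.

Leo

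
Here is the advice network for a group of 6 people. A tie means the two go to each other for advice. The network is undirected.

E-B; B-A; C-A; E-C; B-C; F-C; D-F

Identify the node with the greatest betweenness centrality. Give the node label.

Unnormalized betweenness of each node: A:0, B:1/2, C:13/2, D:0, E:0, F:4.
C has the largest value, 13/2, making it the main broker — the node through which the most shortest paths run.

C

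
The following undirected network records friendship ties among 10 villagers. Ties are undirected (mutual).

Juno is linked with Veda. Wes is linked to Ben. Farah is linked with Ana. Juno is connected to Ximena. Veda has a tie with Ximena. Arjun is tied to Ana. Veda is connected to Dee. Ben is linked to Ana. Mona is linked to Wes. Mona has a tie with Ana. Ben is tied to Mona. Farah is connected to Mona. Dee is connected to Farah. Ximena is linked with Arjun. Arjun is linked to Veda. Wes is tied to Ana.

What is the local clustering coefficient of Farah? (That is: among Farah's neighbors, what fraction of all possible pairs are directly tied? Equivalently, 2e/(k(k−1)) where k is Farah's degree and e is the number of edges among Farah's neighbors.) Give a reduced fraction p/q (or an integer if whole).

1/3

Farah's neighbors: Ana, Dee, and Mona (k = 3).
Possible neighbor pairs: C(3,2) = 3. Edges among them: Ana–Mona → e = 1.
Clustering(Farah) = 1/3.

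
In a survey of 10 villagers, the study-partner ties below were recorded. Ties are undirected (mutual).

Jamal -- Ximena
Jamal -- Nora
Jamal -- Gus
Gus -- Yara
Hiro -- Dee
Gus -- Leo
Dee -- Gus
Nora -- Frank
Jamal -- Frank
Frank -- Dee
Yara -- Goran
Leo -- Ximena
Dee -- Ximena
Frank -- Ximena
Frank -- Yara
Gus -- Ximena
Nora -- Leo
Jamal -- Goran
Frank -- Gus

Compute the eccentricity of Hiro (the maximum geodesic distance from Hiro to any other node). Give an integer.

Distances from Hiro: Dee:1, Frank:2, Goran:4, Gus:2, Jamal:3, Leo:3, Nora:3, Ximena:2, Yara:3.
The largest is 4 (to Goran), so the eccentricity of Hiro is 4.

4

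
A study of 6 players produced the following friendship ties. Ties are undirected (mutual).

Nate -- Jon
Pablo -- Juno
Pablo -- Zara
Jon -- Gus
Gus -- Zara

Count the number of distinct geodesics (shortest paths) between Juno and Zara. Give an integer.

The shortest distance is 2, and the only length-2 path is Juno–Pablo–Zara. So there is exactly 1 shortest path.

1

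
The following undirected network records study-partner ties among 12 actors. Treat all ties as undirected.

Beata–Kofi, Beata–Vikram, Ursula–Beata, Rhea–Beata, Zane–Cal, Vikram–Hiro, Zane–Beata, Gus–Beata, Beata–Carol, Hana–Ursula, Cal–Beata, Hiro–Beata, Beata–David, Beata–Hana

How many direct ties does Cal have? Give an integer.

Cal is directly tied to Beata and Zane. That is 2 neighbors, so the degree of Cal is 2.

2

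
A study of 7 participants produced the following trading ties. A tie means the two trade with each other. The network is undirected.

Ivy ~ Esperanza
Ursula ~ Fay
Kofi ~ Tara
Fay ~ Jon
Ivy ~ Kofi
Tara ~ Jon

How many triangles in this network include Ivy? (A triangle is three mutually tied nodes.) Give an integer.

Ivy's neighbors are Esperanza and Kofi, but none of them are tied to each other, so no triangle contains Ivy.

0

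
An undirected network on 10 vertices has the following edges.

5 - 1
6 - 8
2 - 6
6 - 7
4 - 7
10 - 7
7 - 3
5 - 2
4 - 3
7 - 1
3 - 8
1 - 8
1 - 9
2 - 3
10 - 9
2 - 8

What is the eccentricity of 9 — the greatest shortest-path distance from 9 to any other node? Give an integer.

Distances from 9: 1:1, 2:3, 3:3, 4:3, 5:2, 6:3, 7:2, 8:2, 10:1.
The largest is 3 (to 4, 6, 3, and 2), so the eccentricity of 9 is 3.

3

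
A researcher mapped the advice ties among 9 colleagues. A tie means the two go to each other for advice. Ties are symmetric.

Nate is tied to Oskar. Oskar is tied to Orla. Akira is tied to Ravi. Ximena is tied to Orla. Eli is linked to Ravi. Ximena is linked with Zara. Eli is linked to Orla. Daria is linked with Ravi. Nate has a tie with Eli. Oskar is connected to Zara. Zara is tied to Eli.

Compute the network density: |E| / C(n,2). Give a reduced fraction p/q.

11/36

There are 11 edges and 9 nodes, so the maximum possible is C(9,2) = 36.
Density = 11/36.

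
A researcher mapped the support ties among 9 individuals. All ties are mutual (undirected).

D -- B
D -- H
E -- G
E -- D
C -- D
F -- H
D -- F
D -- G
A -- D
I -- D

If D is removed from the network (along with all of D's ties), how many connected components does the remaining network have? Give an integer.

Without D, the remaining ties split the others into: {A}; {I}; {B}; {F, H}; {E, G}; {C}.
That's 6 separate components.

6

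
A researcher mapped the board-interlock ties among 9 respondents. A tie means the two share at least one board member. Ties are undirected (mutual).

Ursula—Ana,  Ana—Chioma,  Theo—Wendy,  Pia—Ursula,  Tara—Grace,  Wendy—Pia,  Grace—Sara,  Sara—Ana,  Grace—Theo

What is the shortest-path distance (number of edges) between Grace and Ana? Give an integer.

2

One shortest route is Grace – Sara – Ana, which uses 2 edges, and Grace and Ana are not directly tied, so nothing shorter exists. So d(Grace,Ana) = 2.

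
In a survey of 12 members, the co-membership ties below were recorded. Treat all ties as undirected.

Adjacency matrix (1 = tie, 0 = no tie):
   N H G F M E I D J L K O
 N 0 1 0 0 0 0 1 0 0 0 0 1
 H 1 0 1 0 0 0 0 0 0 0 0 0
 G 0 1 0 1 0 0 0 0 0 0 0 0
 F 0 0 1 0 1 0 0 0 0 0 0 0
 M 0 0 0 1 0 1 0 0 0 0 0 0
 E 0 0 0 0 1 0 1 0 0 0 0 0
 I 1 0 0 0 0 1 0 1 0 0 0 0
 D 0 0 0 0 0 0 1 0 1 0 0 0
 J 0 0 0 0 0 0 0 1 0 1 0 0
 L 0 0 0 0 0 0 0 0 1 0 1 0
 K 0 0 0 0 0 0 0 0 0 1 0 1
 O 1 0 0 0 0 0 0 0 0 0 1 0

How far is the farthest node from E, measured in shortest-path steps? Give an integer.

Distances from E: D:2, F:2, G:3, H:3, I:1, J:3, K:4, L:4, M:1, N:2, O:3.
The largest is 4 (to K and L), so the eccentricity of E is 4.

4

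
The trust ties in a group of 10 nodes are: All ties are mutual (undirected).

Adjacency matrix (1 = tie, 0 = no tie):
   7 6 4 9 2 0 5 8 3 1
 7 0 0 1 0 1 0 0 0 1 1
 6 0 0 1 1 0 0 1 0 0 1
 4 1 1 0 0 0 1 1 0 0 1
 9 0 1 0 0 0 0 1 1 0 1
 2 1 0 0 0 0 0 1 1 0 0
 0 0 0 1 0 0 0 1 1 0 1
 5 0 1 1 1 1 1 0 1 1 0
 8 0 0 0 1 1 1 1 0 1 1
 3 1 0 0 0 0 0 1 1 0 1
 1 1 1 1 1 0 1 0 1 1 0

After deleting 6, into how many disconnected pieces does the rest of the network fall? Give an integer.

1

6's neighbors (1, 4, 5, and 9) remain reachable from one another through other ties, so the rest of the network stays in one piece.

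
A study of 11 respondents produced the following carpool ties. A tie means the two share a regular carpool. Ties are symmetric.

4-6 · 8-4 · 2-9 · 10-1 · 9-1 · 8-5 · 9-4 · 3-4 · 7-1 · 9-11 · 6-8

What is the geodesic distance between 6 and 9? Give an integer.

2

One shortest route is 6 – 4 – 9, which uses 2 edges, and 6 and 9 are not directly tied, so nothing shorter exists. So d(6,9) = 2.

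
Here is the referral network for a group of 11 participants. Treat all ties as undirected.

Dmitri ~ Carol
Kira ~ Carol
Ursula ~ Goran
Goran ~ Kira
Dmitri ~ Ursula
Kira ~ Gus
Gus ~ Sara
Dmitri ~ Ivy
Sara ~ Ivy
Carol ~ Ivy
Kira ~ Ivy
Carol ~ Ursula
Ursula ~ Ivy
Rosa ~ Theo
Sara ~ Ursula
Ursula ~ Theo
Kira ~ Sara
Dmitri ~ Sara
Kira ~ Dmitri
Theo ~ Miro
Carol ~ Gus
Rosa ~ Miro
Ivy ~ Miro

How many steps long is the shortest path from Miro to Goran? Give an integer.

3

One shortest route is Miro – Ivy – Kira – Goran, which uses 3 edges, and at distance 2 from Miro we only reach {Carol, Dmitri, Kira, Sara, Ursula}, which does not include Goran. So d(Miro,Goran) = 3.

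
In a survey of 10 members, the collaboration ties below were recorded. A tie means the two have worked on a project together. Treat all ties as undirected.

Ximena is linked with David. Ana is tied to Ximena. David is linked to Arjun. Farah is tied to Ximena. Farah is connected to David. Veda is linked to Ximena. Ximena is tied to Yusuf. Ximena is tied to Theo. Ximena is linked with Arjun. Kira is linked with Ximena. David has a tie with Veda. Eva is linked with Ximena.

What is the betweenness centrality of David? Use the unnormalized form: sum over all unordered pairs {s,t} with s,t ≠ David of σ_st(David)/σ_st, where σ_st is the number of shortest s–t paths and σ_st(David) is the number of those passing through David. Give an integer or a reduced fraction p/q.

3/2

Pairs whose geodesics pass through David — Farah–Veda: 1/2; Farah–Arjun: 1/2; Veda–Arjun: 1/2.
All other pairs contribute 0.
Summing the contributions gives betweenness(David) = 3/2.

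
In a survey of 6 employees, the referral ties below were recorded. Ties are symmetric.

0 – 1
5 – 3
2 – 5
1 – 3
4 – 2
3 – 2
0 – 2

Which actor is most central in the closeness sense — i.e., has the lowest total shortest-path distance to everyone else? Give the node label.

2

Farness (sum of distances to all others) for each node — 0:8, 1:9, 2:6, 3:7, 4:10, 5:8.
The smallest farness is 6, for 2, so 2 has the highest closeness.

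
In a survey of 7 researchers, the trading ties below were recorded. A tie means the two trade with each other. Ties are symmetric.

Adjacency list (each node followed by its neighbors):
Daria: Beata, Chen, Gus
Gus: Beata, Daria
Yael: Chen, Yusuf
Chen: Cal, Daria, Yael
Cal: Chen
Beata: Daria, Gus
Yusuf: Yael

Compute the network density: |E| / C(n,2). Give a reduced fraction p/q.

There are 7 edges and 7 nodes, so the maximum possible is C(7,2) = 21.
Density = 7/21 = 1/3.

1/3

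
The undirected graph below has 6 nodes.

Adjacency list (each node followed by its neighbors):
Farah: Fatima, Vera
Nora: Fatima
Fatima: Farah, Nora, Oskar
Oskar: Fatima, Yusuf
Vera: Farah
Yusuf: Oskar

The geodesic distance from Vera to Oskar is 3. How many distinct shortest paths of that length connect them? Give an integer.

1

The shortest distance is 3, and the only length-3 path is Vera–Farah–Fatima–Oskar. So there is exactly 1 shortest path.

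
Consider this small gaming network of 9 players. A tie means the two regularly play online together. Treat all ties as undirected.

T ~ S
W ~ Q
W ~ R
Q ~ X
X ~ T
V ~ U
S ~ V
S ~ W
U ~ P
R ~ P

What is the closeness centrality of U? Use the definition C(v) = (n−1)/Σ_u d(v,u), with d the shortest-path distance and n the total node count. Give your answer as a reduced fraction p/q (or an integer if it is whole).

Distances from U: P:1, Q:4, R:2, S:2, T:3, V:1, W:3, X:4. Sum = 20.
n = 9, so closeness = 8/20 = 2/5.

2/5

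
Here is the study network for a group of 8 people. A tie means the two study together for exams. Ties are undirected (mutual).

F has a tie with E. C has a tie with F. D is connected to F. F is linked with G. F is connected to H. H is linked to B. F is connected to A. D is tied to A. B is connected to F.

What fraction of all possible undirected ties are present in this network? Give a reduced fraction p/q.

9/28

There are 9 edges and 8 nodes, so the maximum possible is C(8,2) = 28.
Density = 9/28.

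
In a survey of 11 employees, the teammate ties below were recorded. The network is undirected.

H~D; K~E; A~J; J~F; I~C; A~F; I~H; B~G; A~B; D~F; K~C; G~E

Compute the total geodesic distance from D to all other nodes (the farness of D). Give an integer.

Distances from D: A:2, B:3, C:3, E:5, F:1, G:4, H:1, I:2, J:2, K:4.
Sum = 2 + 3 + 3 + 5 + 1 + 4 + 1 + 2 + 2 + 4 = 27.

27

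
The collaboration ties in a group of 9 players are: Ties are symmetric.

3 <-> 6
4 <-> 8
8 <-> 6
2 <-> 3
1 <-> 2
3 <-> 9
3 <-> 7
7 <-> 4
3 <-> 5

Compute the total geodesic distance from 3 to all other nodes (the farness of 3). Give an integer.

11

Distances from 3: 1:2, 2:1, 4:2, 5:1, 6:1, 7:1, 8:2, 9:1.
Sum = 2 + 1 + 2 + 1 + 1 + 1 + 2 + 1 = 11.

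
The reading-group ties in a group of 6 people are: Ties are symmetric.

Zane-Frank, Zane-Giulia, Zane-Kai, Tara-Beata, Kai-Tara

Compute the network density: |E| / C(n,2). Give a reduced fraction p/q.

There are 5 edges and 6 nodes, so the maximum possible is C(6,2) = 15.
Density = 5/15 = 1/3.

1/3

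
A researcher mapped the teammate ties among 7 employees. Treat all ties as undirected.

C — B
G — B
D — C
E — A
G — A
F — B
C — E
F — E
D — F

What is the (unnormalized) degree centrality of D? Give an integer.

D is directly tied to C and F. That is 2 neighbors, so the degree of D is 2.

2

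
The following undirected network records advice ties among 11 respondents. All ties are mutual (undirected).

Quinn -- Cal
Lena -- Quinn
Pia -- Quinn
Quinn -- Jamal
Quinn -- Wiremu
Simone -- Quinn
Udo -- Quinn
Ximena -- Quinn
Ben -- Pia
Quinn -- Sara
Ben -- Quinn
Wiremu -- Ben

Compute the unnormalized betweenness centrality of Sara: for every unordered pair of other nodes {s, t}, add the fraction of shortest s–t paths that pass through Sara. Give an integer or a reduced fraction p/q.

0

No shortest path between any pair of other nodes passes through Sara.
Summing the contributions gives betweenness(Sara) = 0.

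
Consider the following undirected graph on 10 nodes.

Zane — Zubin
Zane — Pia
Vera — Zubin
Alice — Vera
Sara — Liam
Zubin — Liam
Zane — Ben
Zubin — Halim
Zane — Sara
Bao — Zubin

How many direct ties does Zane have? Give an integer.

Zane is directly tied to Ben, Pia, Sara, and Zubin. That is 4 neighbors, so the degree of Zane is 4.

4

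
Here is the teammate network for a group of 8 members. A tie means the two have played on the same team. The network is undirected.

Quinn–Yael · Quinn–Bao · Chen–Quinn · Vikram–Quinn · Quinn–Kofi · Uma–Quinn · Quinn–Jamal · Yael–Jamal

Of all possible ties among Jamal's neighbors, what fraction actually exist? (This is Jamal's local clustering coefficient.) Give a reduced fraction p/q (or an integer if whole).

Jamal's neighbors: Quinn and Yael (k = 2).
Possible neighbor pairs: C(2,2) = 1. Edges among them: Quinn–Yael → e = 1.
Clustering(Jamal) = 1/1.

1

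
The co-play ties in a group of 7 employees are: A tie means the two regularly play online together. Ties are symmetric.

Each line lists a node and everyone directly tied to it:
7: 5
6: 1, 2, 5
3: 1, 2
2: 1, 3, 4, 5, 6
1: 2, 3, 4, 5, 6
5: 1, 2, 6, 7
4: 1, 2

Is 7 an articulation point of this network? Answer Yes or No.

No

Even without 7, every remaining node can still reach every other (the residual graph is connected), so 7 is not a cut vertex.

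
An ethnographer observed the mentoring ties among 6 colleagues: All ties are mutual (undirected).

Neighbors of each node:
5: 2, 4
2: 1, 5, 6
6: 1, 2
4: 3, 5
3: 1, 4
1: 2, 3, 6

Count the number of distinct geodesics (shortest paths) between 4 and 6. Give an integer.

2

The shortest distance is 3. The length-3 paths are: 4–5–2–6; 4–3–1–6.
That gives 2 distinct shortest paths.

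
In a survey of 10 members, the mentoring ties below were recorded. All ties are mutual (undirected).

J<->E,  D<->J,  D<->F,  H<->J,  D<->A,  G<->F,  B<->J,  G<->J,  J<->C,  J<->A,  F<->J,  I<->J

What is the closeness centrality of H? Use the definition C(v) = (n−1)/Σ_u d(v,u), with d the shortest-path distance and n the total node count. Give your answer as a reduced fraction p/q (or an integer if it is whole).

Distances from H: A:2, B:2, C:2, D:2, E:2, F:2, G:2, I:2, J:1. Sum = 17.
n = 10, so closeness = 9/17.

9/17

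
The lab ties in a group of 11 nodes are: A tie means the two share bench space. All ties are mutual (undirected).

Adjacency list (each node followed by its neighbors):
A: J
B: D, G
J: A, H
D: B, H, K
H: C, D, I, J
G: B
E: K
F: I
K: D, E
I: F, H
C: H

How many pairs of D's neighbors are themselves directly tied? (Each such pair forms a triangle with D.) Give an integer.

0

D's neighbors are B, H, and K, but none of them are tied to each other, so no triangle contains D.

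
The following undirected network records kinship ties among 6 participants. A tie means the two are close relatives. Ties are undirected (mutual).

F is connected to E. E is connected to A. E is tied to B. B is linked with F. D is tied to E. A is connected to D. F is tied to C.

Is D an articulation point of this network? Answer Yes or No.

Even without D, every remaining node can still reach every other (the residual graph is connected), so D is not a cut vertex.

No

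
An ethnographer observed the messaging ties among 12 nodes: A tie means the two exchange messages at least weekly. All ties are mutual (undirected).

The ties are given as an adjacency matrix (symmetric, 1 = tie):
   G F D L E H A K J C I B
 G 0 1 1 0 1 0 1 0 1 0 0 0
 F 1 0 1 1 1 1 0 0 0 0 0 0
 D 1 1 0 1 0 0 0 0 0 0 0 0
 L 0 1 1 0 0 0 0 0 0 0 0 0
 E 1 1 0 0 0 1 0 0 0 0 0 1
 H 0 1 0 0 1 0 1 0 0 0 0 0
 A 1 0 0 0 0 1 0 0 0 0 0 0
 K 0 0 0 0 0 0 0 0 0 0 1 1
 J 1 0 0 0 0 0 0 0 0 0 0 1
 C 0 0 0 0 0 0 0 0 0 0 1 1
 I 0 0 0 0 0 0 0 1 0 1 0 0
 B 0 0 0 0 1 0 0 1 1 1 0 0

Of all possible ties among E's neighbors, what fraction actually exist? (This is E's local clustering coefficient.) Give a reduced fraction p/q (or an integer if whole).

E's neighbors: B, F, G, and H (k = 4).
Possible neighbor pairs: C(4,2) = 6. Edges among them: F–G, F–H → e = 2.
Clustering(E) = 2/6 = 1/3.

1/3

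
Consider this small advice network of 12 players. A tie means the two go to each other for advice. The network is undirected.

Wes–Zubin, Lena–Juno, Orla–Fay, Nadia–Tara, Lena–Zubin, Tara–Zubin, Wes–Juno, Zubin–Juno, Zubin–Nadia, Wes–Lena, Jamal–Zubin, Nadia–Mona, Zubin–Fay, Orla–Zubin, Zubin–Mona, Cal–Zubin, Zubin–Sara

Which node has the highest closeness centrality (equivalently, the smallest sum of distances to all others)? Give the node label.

Zubin

Farness (sum of distances to all others) for each node — Cal:21, Fay:20, Jamal:21, Juno:19, Lena:19, Mona:20, Nadia:19, Orla:20, Sara:21, Tara:20, Wes:19, Zubin:11.
The smallest farness is 11, for Zubin, so Zubin has the highest closeness.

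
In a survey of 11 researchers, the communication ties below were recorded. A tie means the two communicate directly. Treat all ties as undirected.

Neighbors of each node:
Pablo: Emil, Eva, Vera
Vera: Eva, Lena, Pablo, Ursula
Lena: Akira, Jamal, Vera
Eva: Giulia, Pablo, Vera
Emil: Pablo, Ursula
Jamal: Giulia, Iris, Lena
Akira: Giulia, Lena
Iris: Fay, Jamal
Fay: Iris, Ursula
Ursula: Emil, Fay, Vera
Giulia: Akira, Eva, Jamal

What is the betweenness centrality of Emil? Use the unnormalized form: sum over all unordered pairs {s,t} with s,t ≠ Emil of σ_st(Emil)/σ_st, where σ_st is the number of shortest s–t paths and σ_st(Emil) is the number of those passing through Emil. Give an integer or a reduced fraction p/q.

5/4

Pairs whose geodesics pass through Emil — Pablo–Iris: 1/4; Pablo–Fay: 1/2; Pablo–Ursula: 1/2.
All other pairs contribute 0.
Summing the contributions gives betweenness(Emil) = 5/4.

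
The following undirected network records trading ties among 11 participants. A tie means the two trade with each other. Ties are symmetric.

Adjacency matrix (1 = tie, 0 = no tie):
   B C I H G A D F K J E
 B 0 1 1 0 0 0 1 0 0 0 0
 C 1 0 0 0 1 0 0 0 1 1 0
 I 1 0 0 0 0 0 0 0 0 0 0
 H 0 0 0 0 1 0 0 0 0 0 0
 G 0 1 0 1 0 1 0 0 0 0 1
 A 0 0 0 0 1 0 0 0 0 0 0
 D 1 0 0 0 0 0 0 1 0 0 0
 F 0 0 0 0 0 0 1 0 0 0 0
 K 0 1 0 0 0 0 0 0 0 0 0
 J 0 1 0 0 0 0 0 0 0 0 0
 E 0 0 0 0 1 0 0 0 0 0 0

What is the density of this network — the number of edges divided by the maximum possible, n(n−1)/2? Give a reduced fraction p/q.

There are 10 edges and 11 nodes, so the maximum possible is C(11,2) = 55.
Density = 10/55 = 2/11.

2/11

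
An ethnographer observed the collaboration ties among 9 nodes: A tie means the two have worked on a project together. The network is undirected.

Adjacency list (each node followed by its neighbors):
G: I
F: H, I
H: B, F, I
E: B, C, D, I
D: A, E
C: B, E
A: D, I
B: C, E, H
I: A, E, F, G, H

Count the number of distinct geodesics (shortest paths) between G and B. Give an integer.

The shortest distance is 3. The length-3 paths are: G–I–H–B; G–I–E–B.
That gives 2 distinct shortest paths.

2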